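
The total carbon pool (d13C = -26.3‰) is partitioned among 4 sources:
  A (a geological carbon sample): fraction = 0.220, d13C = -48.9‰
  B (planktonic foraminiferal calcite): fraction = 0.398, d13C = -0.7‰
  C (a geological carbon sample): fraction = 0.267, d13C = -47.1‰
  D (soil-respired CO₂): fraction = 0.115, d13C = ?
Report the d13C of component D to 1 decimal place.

-23.4‰

Isotope mass balance: δ_bulk = Σ fᵢ·δᵢ.
-26.3 = 0.220×(-48.9) + 0.398×(-0.7) + 0.267×(-47.1) + 0.115×δ_D
0.115·δ_D = -26.3 − (-23.612) = -2.688
δ_D = -2.688 / 0.115 = -23.37‰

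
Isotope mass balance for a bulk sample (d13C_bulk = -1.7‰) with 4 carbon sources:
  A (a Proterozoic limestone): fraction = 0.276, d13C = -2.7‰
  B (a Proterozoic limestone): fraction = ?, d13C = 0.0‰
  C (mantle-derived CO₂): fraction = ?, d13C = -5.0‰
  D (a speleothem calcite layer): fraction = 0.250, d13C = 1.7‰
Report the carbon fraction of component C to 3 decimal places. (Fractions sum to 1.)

Let f_C and f_B be the unknown fractions; fractions sum to 1 so f_C + f_B = 0.474.
Mass balance: Σ fᵢ·δᵢ = δ_bulk ⇒ f_C·(-5.0) + f_B·(0.0) = -1.7 − (-0.320) = -1.380
Substitute f_B = 0.474 − f_C:
f_C·(-5.0 − 0.0) = -1.380 − 0.474×(0.0) = -1.380
f_C = -1.380 / -5.0 = 0.2760

0.276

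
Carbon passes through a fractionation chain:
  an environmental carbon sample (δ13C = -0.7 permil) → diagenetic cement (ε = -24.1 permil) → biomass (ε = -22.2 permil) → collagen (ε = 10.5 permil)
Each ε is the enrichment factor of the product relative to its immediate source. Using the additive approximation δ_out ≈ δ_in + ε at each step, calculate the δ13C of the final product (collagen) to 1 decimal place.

step 1: δ ≈ -0.7 + (-24.1) = -24.8 permil
step 2: δ ≈ -24.8 + (-22.2) = -47.0 permil
step 3: δ ≈ -47.0 + (10.5) = -36.5 permil

-36.5 permil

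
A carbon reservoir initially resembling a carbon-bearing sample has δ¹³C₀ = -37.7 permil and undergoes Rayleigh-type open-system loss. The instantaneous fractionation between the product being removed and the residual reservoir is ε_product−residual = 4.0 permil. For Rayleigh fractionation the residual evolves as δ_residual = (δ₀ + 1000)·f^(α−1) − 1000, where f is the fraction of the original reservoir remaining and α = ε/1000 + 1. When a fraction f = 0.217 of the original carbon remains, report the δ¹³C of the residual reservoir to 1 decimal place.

Rayleigh residual: δ_res = (δ₀ + 1000)·f^(α−1) − 1000
α = ε/1000 + 1 = 1.00400, so α − 1 = 0.00400
f^(α−1) = 0.217^(0.00400) = 0.993907
δ_res = (-37.7 + 1000) × 0.993907 − 1000 = 956.437 − 1000 = -43.56 permil

-43.6 permil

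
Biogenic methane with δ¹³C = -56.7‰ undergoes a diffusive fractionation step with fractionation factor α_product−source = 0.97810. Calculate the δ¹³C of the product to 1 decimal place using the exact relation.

-77.4‰

δ_product = (δ_source + 1000)·α − 1000
δ_product = (-56.7 + 1000) × 0.97810 − 1000
δ_product = 922.642 − 1000 = -77.36‰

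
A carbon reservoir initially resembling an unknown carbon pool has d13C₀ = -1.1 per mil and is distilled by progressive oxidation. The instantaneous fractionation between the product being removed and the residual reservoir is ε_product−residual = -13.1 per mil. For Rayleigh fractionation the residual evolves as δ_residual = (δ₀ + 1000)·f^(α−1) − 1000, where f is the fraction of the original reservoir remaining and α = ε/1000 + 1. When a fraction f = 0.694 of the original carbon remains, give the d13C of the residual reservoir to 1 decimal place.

3.7 per mil

Rayleigh residual: δ_res = (δ₀ + 1000)·f^(α−1) − 1000
α = ε/1000 + 1 = 0.98690, so α − 1 = -0.01310
f^(α−1) = 0.694^(-0.01310) = 1.004797
δ_res = (-1.1 + 1000) × 1.004797 − 1000 = 1003.691 − 1000 = 3.69 per mil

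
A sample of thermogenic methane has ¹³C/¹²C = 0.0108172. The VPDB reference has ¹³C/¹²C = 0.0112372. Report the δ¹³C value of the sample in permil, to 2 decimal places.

-37.38 permil

δ¹³C = (R_sample / R_standard − 1) × 1000
R_sample / R_standard = 0.0108172 / 0.0112372 = 0.962624
δ¹³C = (0.962624 − 1) × 1000 = -37.376 permil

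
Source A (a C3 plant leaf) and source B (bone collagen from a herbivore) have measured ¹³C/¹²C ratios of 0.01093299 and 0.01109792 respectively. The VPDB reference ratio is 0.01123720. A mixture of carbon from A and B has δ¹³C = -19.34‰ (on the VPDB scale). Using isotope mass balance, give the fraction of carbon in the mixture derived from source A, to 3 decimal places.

0.473

δ_A = (0.01093299/0.01123720 − 1)×1000 = (0.972928 − 1)×1000 = -27.072‰
δ_B = (0.01109792/0.01123720 − 1)×1000 = (0.987605 − 1)×1000 = -12.395‰
f_A = (δ_mix − δ_B)/(δ_A − δ_B) = (-19.34 − (-12.395))/(-27.072 − (-12.395))
f_A = -6.945 / -14.677 = 0.4732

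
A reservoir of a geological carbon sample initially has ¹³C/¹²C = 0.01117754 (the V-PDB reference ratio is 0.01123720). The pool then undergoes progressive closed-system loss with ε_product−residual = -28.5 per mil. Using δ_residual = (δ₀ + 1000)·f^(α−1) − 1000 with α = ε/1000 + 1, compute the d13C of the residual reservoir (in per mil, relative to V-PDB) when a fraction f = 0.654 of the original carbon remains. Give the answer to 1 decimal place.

6.8 per mil

δ₀ = (0.01117754/0.01123720 − 1)×1000 = (0.994691 − 1)×1000 = -5.309 per mil
α − 1 = ε/1000 = -0.0285
f^(α−1) = 0.654^(-0.0285) = 1.012176
δ_res = (-5.309 + 1000) × 1.012176 − 1000 = 1006.802 − 1000 = 6.80 per mil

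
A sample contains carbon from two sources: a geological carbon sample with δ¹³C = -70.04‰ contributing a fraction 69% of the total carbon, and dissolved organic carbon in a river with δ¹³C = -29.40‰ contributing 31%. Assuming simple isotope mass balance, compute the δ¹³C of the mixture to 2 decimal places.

δ_mix = f_A·δ_A + f_B·δ_B
δ_mix = 0.69 × (-70.04) + 0.31 × (-29.40)
δ_mix = -48.328 + -9.114 = -57.442‰

-57.44‰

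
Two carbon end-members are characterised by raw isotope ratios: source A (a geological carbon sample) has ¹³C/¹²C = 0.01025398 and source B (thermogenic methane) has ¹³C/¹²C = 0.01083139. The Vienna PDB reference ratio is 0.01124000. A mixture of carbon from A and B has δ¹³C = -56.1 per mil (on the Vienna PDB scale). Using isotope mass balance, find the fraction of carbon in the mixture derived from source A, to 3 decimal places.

0.384

δ_A = (0.01025398/0.01124000 − 1)×1000 = (0.912276 − 1)×1000 = -87.724 per mil
δ_B = (0.01083139/0.01124000 − 1)×1000 = (0.963647 − 1)×1000 = -36.353 per mil
f_A = (δ_mix − δ_B)/(δ_A − δ_B) = (-56.1 − (-36.353))/(-87.724 − (-36.353))
f_A = -19.747 / -51.371 = 0.3844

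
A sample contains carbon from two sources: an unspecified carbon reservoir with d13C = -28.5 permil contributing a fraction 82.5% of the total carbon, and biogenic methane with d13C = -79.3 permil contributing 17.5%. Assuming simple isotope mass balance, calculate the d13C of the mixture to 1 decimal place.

-37.4 permil

δ_mix = f_A·δ_A + f_B·δ_B
δ_mix = 0.825 × (-28.5) + 0.175 × (-79.3)
δ_mix = -23.51 + -13.88 = -37.39 permil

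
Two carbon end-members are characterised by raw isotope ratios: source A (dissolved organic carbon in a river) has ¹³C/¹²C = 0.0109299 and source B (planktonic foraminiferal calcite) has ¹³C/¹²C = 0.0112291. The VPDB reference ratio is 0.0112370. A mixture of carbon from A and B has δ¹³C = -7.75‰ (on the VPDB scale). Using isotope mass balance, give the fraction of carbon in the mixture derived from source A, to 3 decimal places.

δ_A = (0.0109299/0.0112370 − 1)×1000 = (0.972671 − 1)×1000 = -27.329‰
δ_B = (0.0112291/0.0112370 − 1)×1000 = (0.999297 − 1)×1000 = -0.703‰
f_A = (δ_mix − δ_B)/(δ_A − δ_B) = (-7.75 − (-0.703))/(-27.329 − (-0.703))
f_A = -7.047 / -26.626 = 0.2647

0.265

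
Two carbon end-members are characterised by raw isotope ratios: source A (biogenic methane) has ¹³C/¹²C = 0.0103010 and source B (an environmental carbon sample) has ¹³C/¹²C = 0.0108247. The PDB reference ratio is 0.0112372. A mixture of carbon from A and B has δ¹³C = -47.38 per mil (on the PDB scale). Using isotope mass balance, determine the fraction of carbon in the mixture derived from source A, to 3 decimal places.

0.229

δ_A = (0.0103010/0.0112372 − 1)×1000 = (0.916687 − 1)×1000 = -83.313 per mil
δ_B = (0.0108247/0.0112372 − 1)×1000 = (0.963292 − 1)×1000 = -36.708 per mil
f_A = (δ_mix − δ_B)/(δ_A − δ_B) = (-47.38 − (-36.708))/(-83.313 − (-36.708))
f_A = -10.672 / -46.604 = 0.2290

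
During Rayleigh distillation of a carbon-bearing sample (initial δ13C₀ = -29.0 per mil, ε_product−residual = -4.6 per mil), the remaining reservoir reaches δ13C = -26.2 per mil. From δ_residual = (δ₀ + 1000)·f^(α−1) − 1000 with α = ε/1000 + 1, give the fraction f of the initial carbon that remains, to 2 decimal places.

0.53

α − 1 = ε/1000 = -0.0046
(δ_res + 1000)/(δ₀ + 1000) = (-26.2 + 1000)/(-29.0 + 1000) = 973.8/971.0 = 1.002884
f = 1.002884^(1/-0.0046) = exp(ln(1.002884)/-0.0046) = exp(0.00288/-0.0046)
f = exp(-0.6260) = 0.5347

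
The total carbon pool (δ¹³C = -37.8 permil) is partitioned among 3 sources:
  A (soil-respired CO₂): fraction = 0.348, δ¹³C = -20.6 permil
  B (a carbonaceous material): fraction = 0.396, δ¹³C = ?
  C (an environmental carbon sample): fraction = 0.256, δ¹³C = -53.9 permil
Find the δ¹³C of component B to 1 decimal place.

Isotope mass balance: δ_bulk = Σ fᵢ·δᵢ.
-37.8 = 0.348×(-20.6) + 0.396×δ_B + 0.256×(-53.9)
0.396·δ_B = -37.8 − (-20.967) = -16.833
δ_B = -16.833 / 0.396 = -42.51 permil

-42.5 permil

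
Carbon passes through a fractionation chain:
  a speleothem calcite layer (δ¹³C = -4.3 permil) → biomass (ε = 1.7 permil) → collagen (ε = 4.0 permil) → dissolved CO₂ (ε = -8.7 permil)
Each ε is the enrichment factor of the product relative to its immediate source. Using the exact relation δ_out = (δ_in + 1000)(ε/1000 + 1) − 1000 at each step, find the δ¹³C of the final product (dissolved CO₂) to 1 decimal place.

step 1: δ = (-4.30 + 1000)·(1.7/1000 + 1) − 1000 = -2.61 permil
step 2: δ = (-2.61 + 1000)·(4.0/1000 + 1) − 1000 = 1.38 permil
step 3: δ = (1.38 + 1000)·(-8.7/1000 + 1) − 1000 = -7.33 permil

-7.3 permil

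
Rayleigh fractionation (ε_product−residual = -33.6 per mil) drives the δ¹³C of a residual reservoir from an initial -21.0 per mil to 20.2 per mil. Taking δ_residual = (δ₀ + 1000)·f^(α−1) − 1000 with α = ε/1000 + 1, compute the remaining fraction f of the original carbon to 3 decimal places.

α − 1 = ε/1000 = -0.0336
(δ_res + 1000)/(δ₀ + 1000) = (20.2 + 1000)/(-21.0 + 1000) = 1020.2/979.0 = 1.042084
f = 1.042084^(1/-0.0336) = exp(ln(1.042084)/-0.0336) = exp(0.04122/-0.0336)
f = exp(-1.2269) = 0.2932

0.293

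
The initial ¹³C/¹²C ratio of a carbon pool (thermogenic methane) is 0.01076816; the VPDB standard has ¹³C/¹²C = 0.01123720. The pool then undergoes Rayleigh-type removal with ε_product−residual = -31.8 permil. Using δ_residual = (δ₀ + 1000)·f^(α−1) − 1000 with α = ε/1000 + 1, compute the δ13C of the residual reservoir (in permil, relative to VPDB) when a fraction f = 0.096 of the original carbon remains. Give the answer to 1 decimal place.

δ₀ = (0.01076816/0.01123720 − 1)×1000 = (0.958260 − 1)×1000 = -41.740 permil
α − 1 = ε/1000 = -0.0318
f^(α−1) = 0.096^(-0.0318) = 1.077367
δ_res = (-41.740 + 1000) × 1.077367 − 1000 = 1032.398 − 1000 = 32.40 permil

32.4 permil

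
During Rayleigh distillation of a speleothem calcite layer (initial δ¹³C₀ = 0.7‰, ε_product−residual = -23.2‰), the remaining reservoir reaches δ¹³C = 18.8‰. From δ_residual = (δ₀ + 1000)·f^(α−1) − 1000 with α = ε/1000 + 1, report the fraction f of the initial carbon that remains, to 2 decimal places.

α − 1 = ε/1000 = -0.0232
(δ_res + 1000)/(δ₀ + 1000) = (18.8 + 1000)/(0.7 + 1000) = 1018.8/1000.7 = 1.018087
f = 1.018087^(1/-0.0232) = exp(ln(1.018087)/-0.0232) = exp(0.01793/-0.0232)
f = exp(-0.7727) = 0.4618

0.46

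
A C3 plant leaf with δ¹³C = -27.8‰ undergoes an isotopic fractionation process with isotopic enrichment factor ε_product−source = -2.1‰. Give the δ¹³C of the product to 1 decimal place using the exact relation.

-29.8‰

Exactly, δ_product = (δ_source + 1000)·(ε/1000 + 1) − 1000.
δ_product = (-27.8 + 1000) × (-2.1/1000 + 1) − 1000
δ_product = -29.84‰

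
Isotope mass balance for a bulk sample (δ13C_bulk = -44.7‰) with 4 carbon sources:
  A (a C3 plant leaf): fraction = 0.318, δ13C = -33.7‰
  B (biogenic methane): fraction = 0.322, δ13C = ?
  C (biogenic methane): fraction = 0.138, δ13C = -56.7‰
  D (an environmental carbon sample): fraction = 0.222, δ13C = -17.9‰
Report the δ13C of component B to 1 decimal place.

-68.9‰

Isotope mass balance: δ_bulk = Σ fᵢ·δᵢ.
-44.7 = 0.318×(-33.7) + 0.322×δ_B + 0.138×(-56.7) + 0.222×(-17.9)
0.322·δ_B = -44.7 − (-22.515) = -22.185
δ_B = -22.185 / 0.322 = -68.90‰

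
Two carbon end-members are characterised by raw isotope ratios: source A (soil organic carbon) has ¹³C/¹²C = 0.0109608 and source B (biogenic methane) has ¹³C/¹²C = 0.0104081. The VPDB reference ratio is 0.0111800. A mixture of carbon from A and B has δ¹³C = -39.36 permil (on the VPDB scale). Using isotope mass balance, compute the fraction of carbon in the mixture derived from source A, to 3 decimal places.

0.600

δ_A = (0.0109608/0.0111800 − 1)×1000 = (0.980394 − 1)×1000 = -19.606 permil
δ_B = (0.0104081/0.0111800 − 1)×1000 = (0.930957 − 1)×1000 = -69.043 permil
f_A = (δ_mix − δ_B)/(δ_A − δ_B) = (-39.36 − (-69.043))/(-19.606 − (-69.043))
f_A = 29.683 / 49.436 = 0.6004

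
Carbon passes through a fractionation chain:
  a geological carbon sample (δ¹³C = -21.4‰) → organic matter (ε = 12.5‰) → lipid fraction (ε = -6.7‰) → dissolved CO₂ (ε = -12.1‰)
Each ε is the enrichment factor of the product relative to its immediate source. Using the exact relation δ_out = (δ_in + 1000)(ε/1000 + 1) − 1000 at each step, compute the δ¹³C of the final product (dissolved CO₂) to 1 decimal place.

-27.7‰

step 1: δ = (-21.40 + 1000)·(12.5/1000 + 1) − 1000 = -9.17‰
step 2: δ = (-9.17 + 1000)·(-6.7/1000 + 1) − 1000 = -15.81‰
step 3: δ = (-15.81 + 1000)·(-12.1/1000 + 1) − 1000 = -27.71‰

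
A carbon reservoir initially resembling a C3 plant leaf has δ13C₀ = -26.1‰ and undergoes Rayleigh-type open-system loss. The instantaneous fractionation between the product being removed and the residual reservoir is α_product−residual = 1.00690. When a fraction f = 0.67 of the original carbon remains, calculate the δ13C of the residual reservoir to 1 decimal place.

Rayleigh residual: δ_res = (δ₀ + 1000)·f^(α−1) − 1000
α − 1 = 0.00690
f^(α−1) = 0.67^(0.00690) = 0.997241
δ_res = (-26.1 + 1000) × 0.997241 − 1000 = 971.213 − 1000 = -28.79‰

-28.8‰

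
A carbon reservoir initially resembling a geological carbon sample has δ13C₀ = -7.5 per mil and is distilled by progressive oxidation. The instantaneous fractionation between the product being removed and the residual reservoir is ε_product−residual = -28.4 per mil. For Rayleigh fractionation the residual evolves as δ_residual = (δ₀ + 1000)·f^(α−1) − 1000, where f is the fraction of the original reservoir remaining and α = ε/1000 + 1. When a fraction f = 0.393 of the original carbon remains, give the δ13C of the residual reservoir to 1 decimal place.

Rayleigh residual: δ_res = (δ₀ + 1000)·f^(α−1) − 1000
α = ε/1000 + 1 = 0.97160, so α − 1 = -0.02840
f^(α−1) = 0.393^(-0.02840) = 1.026879
δ_res = (-7.5 + 1000) × 1.026879 − 1000 = 1019.177 − 1000 = 19.18 per mil

19.2 per mil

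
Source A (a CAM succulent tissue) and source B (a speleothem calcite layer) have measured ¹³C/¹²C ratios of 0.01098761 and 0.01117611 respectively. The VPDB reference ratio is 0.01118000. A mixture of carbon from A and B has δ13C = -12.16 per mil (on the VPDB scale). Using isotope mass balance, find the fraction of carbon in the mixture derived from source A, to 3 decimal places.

0.701

δ_A = (0.01098761/0.01118000 − 1)×1000 = (0.982792 − 1)×1000 = -17.208 per mil
δ_B = (0.01117611/0.01118000 − 1)×1000 = (0.999652 − 1)×1000 = -0.348 per mil
f_A = (δ_mix − δ_B)/(δ_A − δ_B) = (-12.16 − (-0.348))/(-17.208 − (-0.348))
f_A = -11.812 / -16.860 = 0.7006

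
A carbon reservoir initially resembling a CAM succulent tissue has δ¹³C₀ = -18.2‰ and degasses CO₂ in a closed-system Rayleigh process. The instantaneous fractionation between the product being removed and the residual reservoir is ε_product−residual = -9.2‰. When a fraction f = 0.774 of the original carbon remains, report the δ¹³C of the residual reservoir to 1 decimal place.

Rayleigh residual: δ_res = (δ₀ + 1000)·f^(α−1) − 1000
α = ε/1000 + 1 = 0.99080, so α − 1 = -0.00920
f^(α−1) = 0.774^(-0.00920) = 1.002360
δ_res = (-18.2 + 1000) × 1.002360 − 1000 = 984.117 − 1000 = -15.88‰

-15.9‰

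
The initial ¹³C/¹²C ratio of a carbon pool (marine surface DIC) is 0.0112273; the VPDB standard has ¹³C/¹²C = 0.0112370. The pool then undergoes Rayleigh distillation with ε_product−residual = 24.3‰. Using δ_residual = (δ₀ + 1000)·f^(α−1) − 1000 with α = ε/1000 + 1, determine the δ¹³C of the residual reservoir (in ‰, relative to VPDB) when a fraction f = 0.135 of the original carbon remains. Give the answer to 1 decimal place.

-48.3‰

δ₀ = (0.0112273/0.0112370 − 1)×1000 = (0.999137 − 1)×1000 = -0.863‰
α − 1 = ε/1000 = 0.0243
f^(α−1) = 0.135^(0.0243) = 0.952505
δ_res = (-0.863 + 1000) × 0.952505 − 1000 = 951.682 − 1000 = -48.32‰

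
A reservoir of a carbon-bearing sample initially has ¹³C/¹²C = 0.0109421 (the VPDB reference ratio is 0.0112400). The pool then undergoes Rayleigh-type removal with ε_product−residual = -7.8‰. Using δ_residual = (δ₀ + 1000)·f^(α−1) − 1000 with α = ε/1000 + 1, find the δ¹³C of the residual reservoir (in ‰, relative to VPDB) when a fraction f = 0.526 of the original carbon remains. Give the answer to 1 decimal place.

-21.6‰

δ₀ = (0.0109421/0.0112400 − 1)×1000 = (0.973496 − 1)×1000 = -26.504‰
α − 1 = ε/1000 = -0.0078
f^(α−1) = 0.526^(-0.0078) = 1.005024
δ_res = (-26.504 + 1000) × 1.005024 − 1000 = 978.387 − 1000 = -21.61‰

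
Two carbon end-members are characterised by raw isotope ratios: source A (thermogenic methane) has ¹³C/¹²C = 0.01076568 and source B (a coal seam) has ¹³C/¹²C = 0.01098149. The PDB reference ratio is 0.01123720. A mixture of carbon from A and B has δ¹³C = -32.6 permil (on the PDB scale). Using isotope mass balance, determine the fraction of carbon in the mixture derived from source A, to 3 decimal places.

0.513

δ_A = (0.01076568/0.01123720 − 1)×1000 = (0.958039 − 1)×1000 = -41.961 permil
δ_B = (0.01098149/0.01123720 − 1)×1000 = (0.977244 − 1)×1000 = -22.756 permil
f_A = (δ_mix − δ_B)/(δ_A − δ_B) = (-32.6 − (-22.756))/(-41.961 − (-22.756))
f_A = -9.844 / -19.205 = 0.5126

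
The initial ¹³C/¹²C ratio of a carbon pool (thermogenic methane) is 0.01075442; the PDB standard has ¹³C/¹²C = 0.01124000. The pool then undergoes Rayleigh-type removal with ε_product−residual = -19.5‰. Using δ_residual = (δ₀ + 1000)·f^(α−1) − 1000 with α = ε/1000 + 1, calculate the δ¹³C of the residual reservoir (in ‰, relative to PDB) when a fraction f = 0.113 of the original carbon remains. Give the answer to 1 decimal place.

-1.6‰

δ₀ = (0.01075442/0.01124000 − 1)×1000 = (0.956799 − 1)×1000 = -43.201‰
α − 1 = ε/1000 = -0.0195
f^(α−1) = 0.113^(-0.0195) = 1.043434
δ_res = (-43.201 + 1000) × 1.043434 − 1000 = 998.357 − 1000 = -1.64‰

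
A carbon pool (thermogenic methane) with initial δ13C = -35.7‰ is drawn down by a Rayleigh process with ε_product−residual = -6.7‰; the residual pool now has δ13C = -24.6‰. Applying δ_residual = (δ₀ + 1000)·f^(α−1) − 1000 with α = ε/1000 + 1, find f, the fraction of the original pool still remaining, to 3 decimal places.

α − 1 = ε/1000 = -0.0067
(δ_res + 1000)/(δ₀ + 1000) = (-24.6 + 1000)/(-35.7 + 1000) = 975.4/964.3 = 1.011511
f = 1.011511^(1/-0.0067) = exp(ln(1.011511)/-0.0067) = exp(0.01145/-0.0067)
f = exp(-1.7082) = 0.1812

0.181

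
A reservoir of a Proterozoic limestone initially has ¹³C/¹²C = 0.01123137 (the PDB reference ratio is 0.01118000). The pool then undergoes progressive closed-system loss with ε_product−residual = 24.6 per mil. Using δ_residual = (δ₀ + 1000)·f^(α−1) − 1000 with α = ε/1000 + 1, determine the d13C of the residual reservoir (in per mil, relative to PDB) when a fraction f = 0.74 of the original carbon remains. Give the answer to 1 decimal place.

δ₀ = (0.01123137/0.01118000 − 1)×1000 = (1.004595 − 1)×1000 = 4.595 per mil
α − 1 = ε/1000 = 0.0246
f^(α−1) = 0.74^(0.0246) = 0.992620
δ_res = (4.595 + 1000) × 0.992620 − 1000 = 997.181 − 1000 = -2.82 per mil

-2.8 per mil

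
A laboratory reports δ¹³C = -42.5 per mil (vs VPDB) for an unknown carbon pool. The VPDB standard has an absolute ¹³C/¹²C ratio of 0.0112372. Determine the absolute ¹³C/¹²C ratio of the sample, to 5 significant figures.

0.010760

R_sample = R_standard × (δ¹³C/1000 + 1)
R_sample = 0.0112372 × (-42.5/1000 + 1) = 0.0112372 × 0.957500
R_sample = 0.0107596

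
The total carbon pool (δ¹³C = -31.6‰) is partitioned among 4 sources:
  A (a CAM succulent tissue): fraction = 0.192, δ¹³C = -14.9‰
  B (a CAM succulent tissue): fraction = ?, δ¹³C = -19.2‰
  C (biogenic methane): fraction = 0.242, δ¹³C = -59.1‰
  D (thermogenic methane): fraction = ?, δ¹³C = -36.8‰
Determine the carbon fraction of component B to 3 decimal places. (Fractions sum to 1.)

Let f_B and f_D be the unknown fractions; fractions sum to 1 so f_B + f_D = 0.566.
Mass balance: Σ fᵢ·δᵢ = δ_bulk ⇒ f_B·(-19.2) + f_D·(-36.8) = -31.6 − (-17.163) = -14.437
Substitute f_D = 0.566 − f_B:
f_B·(-19.2 − -36.8) = -14.437 − 0.566×(-36.8) = 6.392
f_B = 6.392 / 17.6 = 0.3632

0.363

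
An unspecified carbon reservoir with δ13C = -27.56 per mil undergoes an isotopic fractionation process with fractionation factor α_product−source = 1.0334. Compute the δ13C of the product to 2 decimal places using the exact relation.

δ_product = (δ_source + 1000)·α − 1000
δ_product = (-27.56 + 1000) × 1.0334 − 1000
δ_product = 1004.919 − 1000 = 4.919 per mil

4.92 per mil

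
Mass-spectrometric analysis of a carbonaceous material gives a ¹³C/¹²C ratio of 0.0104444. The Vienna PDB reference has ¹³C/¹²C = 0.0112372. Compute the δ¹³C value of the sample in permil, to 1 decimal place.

-70.6 permil

δ¹³C = (R_sample / R_standard − 1) × 1000
R_sample / R_standard = 0.0104444 / 0.0112372 = 0.929449
δ¹³C = (0.929449 − 1) × 1000 = -70.55 permil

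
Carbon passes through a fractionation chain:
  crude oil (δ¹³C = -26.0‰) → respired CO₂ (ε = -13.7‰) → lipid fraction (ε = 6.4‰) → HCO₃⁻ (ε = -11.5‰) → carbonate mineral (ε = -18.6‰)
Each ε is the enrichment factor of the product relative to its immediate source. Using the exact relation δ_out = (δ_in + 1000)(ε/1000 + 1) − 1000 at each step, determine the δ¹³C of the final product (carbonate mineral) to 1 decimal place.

step 1: δ = (-26.00 + 1000)·(-13.7/1000 + 1) − 1000 = -39.34‰
step 2: δ = (-39.34 + 1000)·(6.4/1000 + 1) − 1000 = -33.20‰
step 3: δ = (-33.20 + 1000)·(-11.5/1000 + 1) − 1000 = -44.31‰
step 4: δ = (-44.31 + 1000)·(-18.6/1000 + 1) − 1000 = -62.09‰

-62.1‰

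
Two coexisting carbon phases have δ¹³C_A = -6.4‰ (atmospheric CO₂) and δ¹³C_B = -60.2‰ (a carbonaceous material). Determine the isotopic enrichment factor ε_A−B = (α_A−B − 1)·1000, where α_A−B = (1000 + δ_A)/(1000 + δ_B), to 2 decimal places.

α_A−B = (1000 + -6.4) / (1000 + -60.2) = 993.6 / 939.8 = 1.057246
ε_A−B = (1.057246 − 1) × 1000 = 57.246‰
(The approximation ε ≈ δ_A − δ_B would give 53.8‰.)

57.25‰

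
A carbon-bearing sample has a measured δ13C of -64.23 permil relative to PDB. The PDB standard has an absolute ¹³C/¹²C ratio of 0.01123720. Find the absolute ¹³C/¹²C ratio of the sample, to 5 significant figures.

R_sample = R_standard × (δ13C/1000 + 1)
R_sample = 0.01123720 × (-64.23/1000 + 1) = 0.01123720 × 0.935770
R_sample = 0.0105154

0.010515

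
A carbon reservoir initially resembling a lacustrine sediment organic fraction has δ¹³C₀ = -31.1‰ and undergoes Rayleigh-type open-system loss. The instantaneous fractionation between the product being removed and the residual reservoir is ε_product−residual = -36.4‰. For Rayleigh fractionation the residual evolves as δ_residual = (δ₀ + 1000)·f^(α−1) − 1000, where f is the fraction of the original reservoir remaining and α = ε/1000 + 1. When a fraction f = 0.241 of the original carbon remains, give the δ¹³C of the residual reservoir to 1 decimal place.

20.4‰

Rayleigh residual: δ_res = (δ₀ + 1000)·f^(α−1) − 1000
α = ε/1000 + 1 = 0.96360, so α − 1 = -0.03640
f^(α−1) = 0.241^(-0.03640) = 1.053161
δ_res = (-31.1 + 1000) × 1.053161 − 1000 = 1020.407 − 1000 = 20.41‰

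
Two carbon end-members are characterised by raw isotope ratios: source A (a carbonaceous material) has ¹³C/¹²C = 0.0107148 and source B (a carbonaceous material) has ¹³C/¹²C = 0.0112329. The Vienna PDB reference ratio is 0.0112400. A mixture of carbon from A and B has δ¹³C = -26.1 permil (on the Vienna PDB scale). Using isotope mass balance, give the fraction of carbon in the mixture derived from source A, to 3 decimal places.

0.553

δ_A = (0.0107148/0.0112400 − 1)×1000 = (0.953274 − 1)×1000 = -46.726 permil
δ_B = (0.0112329/0.0112400 − 1)×1000 = (0.999368 − 1)×1000 = -0.632 permil
f_A = (δ_mix − δ_B)/(δ_A − δ_B) = (-26.1 − (-0.632))/(-46.726 − (-0.632))
f_A = -25.468 / -46.094 = 0.5525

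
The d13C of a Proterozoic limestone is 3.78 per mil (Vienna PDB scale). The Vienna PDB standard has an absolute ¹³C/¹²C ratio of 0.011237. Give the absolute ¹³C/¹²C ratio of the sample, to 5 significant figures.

0.011279

R_sample = R_standard × (d13C/1000 + 1)
R_sample = 0.011237 × (3.78/1000 + 1) = 0.011237 × 1.003780
R_sample = 0.0112795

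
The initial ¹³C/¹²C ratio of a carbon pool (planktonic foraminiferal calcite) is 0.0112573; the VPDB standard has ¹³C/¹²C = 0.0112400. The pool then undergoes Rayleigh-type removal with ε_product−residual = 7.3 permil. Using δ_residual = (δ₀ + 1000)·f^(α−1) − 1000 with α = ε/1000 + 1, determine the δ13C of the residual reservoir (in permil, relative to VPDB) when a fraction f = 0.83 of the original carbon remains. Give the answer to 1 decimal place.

δ₀ = (0.0112573/0.0112400 − 1)×1000 = (1.001539 − 1)×1000 = 1.539 permil
α − 1 = ε/1000 = 0.0073
f^(α−1) = 0.83^(0.0073) = 0.998641
δ_res = (1.539 + 1000) × 0.998641 − 1000 = 1000.178 − 1000 = 0.18 permil

0.2 permil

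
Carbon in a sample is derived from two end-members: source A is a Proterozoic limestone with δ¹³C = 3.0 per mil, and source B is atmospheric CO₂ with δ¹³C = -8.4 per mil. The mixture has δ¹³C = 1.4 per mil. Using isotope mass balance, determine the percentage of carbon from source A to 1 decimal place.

86.0%

δ_mix = f_A·δ_A + (1 − f_A)·δ_B  ⇒  f_A = (δ_mix − δ_B)/(δ_A − δ_B)
f_A = (1.4 − (-8.4)) / (3.0 − (-8.4))
f_A = 9.8 / 11.4 = 0.8596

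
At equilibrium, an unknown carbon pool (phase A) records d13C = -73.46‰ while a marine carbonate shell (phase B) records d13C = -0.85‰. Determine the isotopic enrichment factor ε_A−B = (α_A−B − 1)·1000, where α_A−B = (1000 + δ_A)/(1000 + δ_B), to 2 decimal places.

α_A−B = (1000 + -73.46) / (1000 + -0.85) = 926.54 / 999.15 = 0.927328
ε_A−B = (0.927328 − 1) × 1000 = -72.672‰
(The approximation ε ≈ δ_A − δ_B would give -72.61‰.)

-72.67‰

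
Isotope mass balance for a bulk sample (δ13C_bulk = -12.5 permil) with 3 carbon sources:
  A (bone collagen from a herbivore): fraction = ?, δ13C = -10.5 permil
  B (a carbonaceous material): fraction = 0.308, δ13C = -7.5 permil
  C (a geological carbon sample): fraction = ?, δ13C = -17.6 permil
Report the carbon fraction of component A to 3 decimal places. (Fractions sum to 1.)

0.280

Let f_A and f_C be the unknown fractions; fractions sum to 1 so f_A + f_C = 0.692.
Mass balance: Σ fᵢ·δᵢ = δ_bulk ⇒ f_A·(-10.5) + f_C·(-17.6) = -12.5 − (-2.310) = -10.190
Substitute f_C = 0.692 − f_A:
f_A·(-10.5 − -17.6) = -10.190 − 0.692×(-17.6) = 1.989
f_A = 1.989 / 7.1 = 0.2802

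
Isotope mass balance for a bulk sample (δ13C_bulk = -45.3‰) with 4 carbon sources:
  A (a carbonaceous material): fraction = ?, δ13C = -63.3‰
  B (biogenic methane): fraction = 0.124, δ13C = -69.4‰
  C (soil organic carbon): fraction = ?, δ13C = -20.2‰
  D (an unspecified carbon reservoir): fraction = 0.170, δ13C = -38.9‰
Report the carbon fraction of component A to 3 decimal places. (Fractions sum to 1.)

0.367

Let f_A and f_C be the unknown fractions; fractions sum to 1 so f_A + f_C = 0.706.
Mass balance: Σ fᵢ·δᵢ = δ_bulk ⇒ f_A·(-63.3) + f_C·(-20.2) = -45.3 − (-15.219) = -30.081
Substitute f_C = 0.706 − f_A:
f_A·(-63.3 − -20.2) = -30.081 − 0.706×(-20.2) = -15.820
f_A = -15.820 / -43.1 = 0.3671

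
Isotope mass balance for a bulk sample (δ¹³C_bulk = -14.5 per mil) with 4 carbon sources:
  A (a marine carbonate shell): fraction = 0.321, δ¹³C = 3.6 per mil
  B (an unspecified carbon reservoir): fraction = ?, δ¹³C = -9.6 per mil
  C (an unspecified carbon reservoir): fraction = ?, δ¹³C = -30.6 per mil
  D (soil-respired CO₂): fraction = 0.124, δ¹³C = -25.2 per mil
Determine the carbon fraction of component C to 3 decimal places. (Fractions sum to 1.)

0.343

Let f_C and f_B be the unknown fractions; fractions sum to 1 so f_C + f_B = 0.555.
Mass balance: Σ fᵢ·δᵢ = δ_bulk ⇒ f_C·(-30.6) + f_B·(-9.6) = -14.5 − (-1.969) = -12.531
Substitute f_B = 0.555 − f_C:
f_C·(-30.6 − -9.6) = -12.531 − 0.555×(-9.6) = -7.203
f_C = -7.203 / -21.0 = 0.3430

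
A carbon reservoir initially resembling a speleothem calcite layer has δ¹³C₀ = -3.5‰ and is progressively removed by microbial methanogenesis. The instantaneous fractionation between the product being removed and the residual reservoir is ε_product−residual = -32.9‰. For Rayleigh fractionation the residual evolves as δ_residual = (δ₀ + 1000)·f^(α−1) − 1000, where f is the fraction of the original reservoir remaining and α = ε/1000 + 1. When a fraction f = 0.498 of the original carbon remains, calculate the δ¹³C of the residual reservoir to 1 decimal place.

Rayleigh residual: δ_res = (δ₀ + 1000)·f^(α−1) − 1000
α = ε/1000 + 1 = 0.96710, so α − 1 = -0.03290
f^(α−1) = 0.498^(-0.03290) = 1.023201
δ_res = (-3.5 + 1000) × 1.023201 − 1000 = 1019.620 − 1000 = 19.62‰

19.6‰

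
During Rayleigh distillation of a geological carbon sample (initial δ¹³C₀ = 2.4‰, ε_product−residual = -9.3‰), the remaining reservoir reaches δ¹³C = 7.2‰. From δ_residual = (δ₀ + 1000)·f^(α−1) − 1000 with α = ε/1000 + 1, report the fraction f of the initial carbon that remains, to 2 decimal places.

α − 1 = ε/1000 = -0.0093
(δ_res + 1000)/(δ₀ + 1000) = (7.2 + 1000)/(2.4 + 1000) = 1007.2/1002.4 = 1.004789
f = 1.004789^(1/-0.0093) = exp(ln(1.004789)/-0.0093) = exp(0.00478/-0.0093)
f = exp(-0.5137) = 0.5983

0.60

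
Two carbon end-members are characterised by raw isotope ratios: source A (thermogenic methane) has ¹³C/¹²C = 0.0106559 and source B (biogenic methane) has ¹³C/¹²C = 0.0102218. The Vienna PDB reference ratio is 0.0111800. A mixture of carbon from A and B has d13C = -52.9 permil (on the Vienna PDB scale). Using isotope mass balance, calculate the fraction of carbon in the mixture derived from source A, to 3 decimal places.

δ_A = (0.0106559/0.0111800 − 1)×1000 = (0.953122 − 1)×1000 = -46.878 permil
δ_B = (0.0102218/0.0111800 − 1)×1000 = (0.914293 − 1)×1000 = -85.707 permil
f_A = (δ_mix − δ_B)/(δ_A − δ_B) = (-52.9 − (-85.707))/(-46.878 − (-85.707))
f_A = 32.807 / 38.828 = 0.8449

0.845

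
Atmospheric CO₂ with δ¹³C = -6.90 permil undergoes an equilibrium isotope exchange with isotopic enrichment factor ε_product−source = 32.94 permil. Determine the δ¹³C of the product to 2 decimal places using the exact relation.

25.81 permil

Exactly, δ_product = (δ_source + 1000)·(ε/1000 + 1) − 1000.
δ_product = (-6.90 + 1000) × (32.94/1000 + 1) − 1000
δ_product = 25.813 permil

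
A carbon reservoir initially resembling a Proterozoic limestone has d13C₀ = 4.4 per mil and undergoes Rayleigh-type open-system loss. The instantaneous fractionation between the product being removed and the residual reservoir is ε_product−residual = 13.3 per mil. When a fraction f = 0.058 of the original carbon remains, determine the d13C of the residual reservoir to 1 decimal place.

Rayleigh residual: δ_res = (δ₀ + 1000)·f^(α−1) − 1000
α = ε/1000 + 1 = 1.01330, so α − 1 = 0.01330
f^(α−1) = 0.058^(0.01330) = 0.962839
δ_res = (4.4 + 1000) × 0.962839 − 1000 = 967.075 − 1000 = -32.92 per mil

-32.9 per mil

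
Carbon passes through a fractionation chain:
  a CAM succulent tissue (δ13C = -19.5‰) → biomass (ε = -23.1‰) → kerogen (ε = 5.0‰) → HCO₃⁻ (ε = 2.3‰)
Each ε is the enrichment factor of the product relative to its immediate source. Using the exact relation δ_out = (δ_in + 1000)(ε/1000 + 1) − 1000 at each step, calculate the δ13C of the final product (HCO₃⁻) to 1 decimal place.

step 1: δ = (-19.50 + 1000)·(-23.1/1000 + 1) − 1000 = -42.15‰
step 2: δ = (-42.15 + 1000)·(5.0/1000 + 1) − 1000 = -37.36‰
step 3: δ = (-37.36 + 1000)·(2.3/1000 + 1) − 1000 = -35.15‰

-35.1‰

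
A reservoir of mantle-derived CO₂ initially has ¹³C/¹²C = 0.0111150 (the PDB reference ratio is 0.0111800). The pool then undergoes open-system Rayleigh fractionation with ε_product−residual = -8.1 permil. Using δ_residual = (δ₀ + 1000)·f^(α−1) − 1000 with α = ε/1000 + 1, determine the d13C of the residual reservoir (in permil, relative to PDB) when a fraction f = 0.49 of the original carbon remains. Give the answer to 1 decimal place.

-0.1 permil

δ₀ = (0.0111150/0.0111800 − 1)×1000 = (0.994186 − 1)×1000 = -5.814 permil
α − 1 = ε/1000 = -0.0081
f^(α−1) = 0.49^(-0.0081) = 1.005795
δ_res = (-5.814 + 1000) × 1.005795 − 1000 = 999.947 − 1000 = -0.05 permil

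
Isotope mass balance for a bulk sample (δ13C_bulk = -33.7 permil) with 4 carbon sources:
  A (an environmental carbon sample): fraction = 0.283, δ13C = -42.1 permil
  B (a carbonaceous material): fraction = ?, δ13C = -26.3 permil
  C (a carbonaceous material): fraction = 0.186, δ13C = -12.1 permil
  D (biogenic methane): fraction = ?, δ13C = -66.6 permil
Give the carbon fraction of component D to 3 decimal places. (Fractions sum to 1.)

0.138

Let f_D and f_B be the unknown fractions; fractions sum to 1 so f_D + f_B = 0.531.
Mass balance: Σ fᵢ·δᵢ = δ_bulk ⇒ f_D·(-66.6) + f_B·(-26.3) = -33.7 − (-14.165) = -19.535
Substitute f_B = 0.531 − f_D:
f_D·(-66.6 − -26.3) = -19.535 − 0.531×(-26.3) = -5.570
f_D = -5.570 / -40.3 = 0.1382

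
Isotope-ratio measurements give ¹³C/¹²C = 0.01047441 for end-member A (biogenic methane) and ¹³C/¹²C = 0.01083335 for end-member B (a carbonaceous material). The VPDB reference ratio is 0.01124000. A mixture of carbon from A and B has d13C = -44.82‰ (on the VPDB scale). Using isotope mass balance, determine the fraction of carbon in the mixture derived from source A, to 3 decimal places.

0.271

δ_A = (0.01047441/0.01124000 − 1)×1000 = (0.931887 − 1)×1000 = -68.113‰
δ_B = (0.01083335/0.01124000 − 1)×1000 = (0.963821 − 1)×1000 = -36.179‰
f_A = (δ_mix − δ_B)/(δ_A − δ_B) = (-44.82 − (-36.179))/(-68.113 − (-36.179))
f_A = -8.641 / -31.934 = 0.2706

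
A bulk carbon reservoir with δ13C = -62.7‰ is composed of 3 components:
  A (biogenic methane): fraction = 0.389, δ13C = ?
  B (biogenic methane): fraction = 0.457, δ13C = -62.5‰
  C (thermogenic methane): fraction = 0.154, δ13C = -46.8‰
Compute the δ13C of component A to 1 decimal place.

-69.2‰

Isotope mass balance: δ_bulk = Σ fᵢ·δᵢ.
-62.7 = 0.389×δ_A + 0.457×(-62.5) + 0.154×(-46.8)
0.389·δ_A = -62.7 − (-35.770) = -26.930
δ_A = -26.930 / 0.389 = -69.23‰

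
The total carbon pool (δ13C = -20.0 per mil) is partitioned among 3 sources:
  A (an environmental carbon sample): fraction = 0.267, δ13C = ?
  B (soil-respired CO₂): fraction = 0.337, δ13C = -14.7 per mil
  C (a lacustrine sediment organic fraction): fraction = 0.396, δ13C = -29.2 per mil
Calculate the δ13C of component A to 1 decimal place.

Isotope mass balance: δ_bulk = Σ fᵢ·δᵢ.
-20.0 = 0.267×δ_A + 0.337×(-14.7) + 0.396×(-29.2)
0.267·δ_A = -20.0 − (-16.517) = -3.483
δ_A = -3.483 / 0.267 = -13.04 per mil

-13.0 per mil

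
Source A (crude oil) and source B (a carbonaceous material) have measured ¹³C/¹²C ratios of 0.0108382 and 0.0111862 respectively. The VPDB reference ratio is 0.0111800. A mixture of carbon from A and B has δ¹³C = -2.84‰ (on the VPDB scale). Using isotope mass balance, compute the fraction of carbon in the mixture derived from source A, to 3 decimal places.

0.109

δ_A = (0.0108382/0.0111800 − 1)×1000 = (0.969428 − 1)×1000 = -30.572‰
δ_B = (0.0111862/0.0111800 − 1)×1000 = (1.000555 − 1)×1000 = 0.555‰
f_A = (δ_mix − δ_B)/(δ_A − δ_B) = (-2.84 − (0.555))/(-30.572 − (0.555))
f_A = -3.395 / -31.127 = 0.1091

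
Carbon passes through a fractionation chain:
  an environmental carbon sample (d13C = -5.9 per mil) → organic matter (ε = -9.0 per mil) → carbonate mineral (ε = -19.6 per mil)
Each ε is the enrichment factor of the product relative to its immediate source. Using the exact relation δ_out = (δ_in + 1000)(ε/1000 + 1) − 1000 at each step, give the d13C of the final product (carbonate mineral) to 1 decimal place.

-34.2 per mil

step 1: δ = (-5.90 + 1000)·(-9.0/1000 + 1) − 1000 = -14.85 per mil
step 2: δ = (-14.85 + 1000)·(-19.6/1000 + 1) − 1000 = -34.16 per mil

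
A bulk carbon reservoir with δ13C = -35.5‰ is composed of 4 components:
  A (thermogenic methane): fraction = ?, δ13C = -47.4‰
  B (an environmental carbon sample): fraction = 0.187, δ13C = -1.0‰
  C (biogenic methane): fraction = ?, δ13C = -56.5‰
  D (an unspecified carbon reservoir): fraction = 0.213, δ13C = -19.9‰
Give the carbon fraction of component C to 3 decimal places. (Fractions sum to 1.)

0.289

Let f_C and f_A be the unknown fractions; fractions sum to 1 so f_C + f_A = 0.600.
Mass balance: Σ fᵢ·δᵢ = δ_bulk ⇒ f_C·(-56.5) + f_A·(-47.4) = -35.5 − (-4.426) = -31.074
Substitute f_A = 0.600 − f_C:
f_C·(-56.5 − -47.4) = -31.074 − 0.600×(-47.4) = -2.634
f_C = -2.634 / -9.1 = 0.2895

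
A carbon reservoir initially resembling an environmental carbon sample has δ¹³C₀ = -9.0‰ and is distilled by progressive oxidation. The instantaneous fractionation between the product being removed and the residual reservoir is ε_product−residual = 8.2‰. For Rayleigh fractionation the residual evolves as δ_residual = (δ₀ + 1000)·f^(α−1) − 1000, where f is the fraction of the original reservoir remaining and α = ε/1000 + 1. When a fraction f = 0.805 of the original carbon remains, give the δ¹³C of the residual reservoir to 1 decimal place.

Rayleigh residual: δ_res = (δ₀ + 1000)·f^(α−1) − 1000
α = ε/1000 + 1 = 1.00820, so α − 1 = 0.00820
f^(α−1) = 0.805^(0.00820) = 0.998223
δ_res = (-9.0 + 1000) × 0.998223 − 1000 = 989.239 − 1000 = -10.76‰

-10.8‰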